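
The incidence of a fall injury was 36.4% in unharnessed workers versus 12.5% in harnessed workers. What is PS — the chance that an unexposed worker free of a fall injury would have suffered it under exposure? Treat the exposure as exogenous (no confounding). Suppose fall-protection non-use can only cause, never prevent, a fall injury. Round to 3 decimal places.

PS ≈ 0.273

p₁ = 0.364, p₀ = 0.125.
Under exogeneity and monotonicity, PS = (p₁ − p₀) / (1 − p₀).
PS = (0.364 − 0.125) / (1 − 0.125) = 0.239 / 0.875 ≈ 0.2731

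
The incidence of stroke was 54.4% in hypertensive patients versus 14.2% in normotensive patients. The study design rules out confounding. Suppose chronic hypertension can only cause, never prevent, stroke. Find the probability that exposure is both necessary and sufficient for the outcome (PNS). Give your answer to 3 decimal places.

PNS ≈ 0.402

p₁ = 0.544, p₀ = 0.142.
Under exogeneity and monotonicity, PNS = p₁ − p₀.
PNS = 0.544 − 0.142 = 0.402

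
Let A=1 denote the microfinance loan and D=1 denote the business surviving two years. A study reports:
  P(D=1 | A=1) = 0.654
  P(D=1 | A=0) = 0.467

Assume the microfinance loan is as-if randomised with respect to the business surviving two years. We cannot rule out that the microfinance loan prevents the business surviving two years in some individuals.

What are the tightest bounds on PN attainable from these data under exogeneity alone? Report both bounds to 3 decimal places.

Let p₁ = 0.654, p₀ = 0.467.
Under exogeneity alone the bounds on PN are max{0,(p₁−p₀)/p₁} ≤ PN ≤ min{1,(1−p₀)/p₁}.
  lower = (p₁ − p₀)/p₁ = 0.187 / 0.654 ≈ 0.2859
  upper = min{1, (1 − p₀)/p₁} = 0.533 / 0.654 ≈ 0.8150

0.286 ≤ PN ≤ 0.815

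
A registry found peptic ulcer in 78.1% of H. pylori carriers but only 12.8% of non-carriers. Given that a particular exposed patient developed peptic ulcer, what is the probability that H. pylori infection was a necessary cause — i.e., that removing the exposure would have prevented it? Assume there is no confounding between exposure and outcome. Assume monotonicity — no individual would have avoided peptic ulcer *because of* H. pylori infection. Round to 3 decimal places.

PN ≈ 0.836

p₁ = 0.781, p₀ = 0.128.
Under exogeneity and monotonicity, PN = (p₁ − p₀) / p₁.
PN = (0.781 − 0.128) / 0.781 = 0.653 / 0.781 ≈ 0.8361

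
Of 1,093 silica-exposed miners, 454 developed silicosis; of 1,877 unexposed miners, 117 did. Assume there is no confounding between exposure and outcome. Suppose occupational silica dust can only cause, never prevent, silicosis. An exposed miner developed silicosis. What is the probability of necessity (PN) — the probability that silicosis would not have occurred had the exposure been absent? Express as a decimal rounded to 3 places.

PN ≈ 0.850

p₁ = P(outcome | exposed) = 454/1093 = 0.41537
p₀ = P(outcome | unexposed) = 117/1877 = 0.062334
Under exogeneity and monotonicity, PN = (p₁ − p₀) / p₁.
PN = (0.41537 − 0.062334) / 0.41537 = 0.35304 / 0.41537 ≈ 0.8499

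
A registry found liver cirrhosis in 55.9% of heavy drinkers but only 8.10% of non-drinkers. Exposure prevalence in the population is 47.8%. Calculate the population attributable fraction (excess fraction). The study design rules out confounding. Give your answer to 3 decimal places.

p₁ = 0.559, p₀ = 0.081.
Overall risk P(Y=1) = π·p₁ + (1−π)·p₀ = 0.478×0.559 + 0.522×0.081 = 0.30948.
Under exogeneity, PAF = [P(Y=1) − p₀] / P(Y=1).
PAF = (0.30948 − 0.081) / 0.30948 ≈ 0.7383

PAF ≈ 0.738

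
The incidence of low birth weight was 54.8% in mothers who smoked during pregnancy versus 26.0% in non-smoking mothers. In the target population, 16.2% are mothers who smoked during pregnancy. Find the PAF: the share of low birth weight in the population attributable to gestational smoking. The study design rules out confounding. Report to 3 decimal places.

p₁ = 0.548, p₀ = 0.26.
Overall risk P(Y=1) = π·p₁ + (1−π)·p₀ = 0.162×0.548 + 0.838×0.26 = 0.30666.
Under exogeneity, PAF = [P(Y=1) − p₀] / P(Y=1).
PAF = (0.30666 − 0.26) / 0.30666 ≈ 0.1521

PAF ≈ 0.152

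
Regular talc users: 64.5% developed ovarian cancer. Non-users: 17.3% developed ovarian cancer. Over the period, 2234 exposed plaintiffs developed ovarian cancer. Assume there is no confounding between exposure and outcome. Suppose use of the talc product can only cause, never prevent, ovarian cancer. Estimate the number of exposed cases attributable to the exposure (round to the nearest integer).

p₁ = 0.645, p₀ = 0.173.
PN = (p₁ − p₀)/p₁ = (0.645 − 0.173) / 0.645 ≈ 0.73178.
Attributable cases ≈ PN × (exposed cases) = 0.73178 × 2234 ≈ 1634.80.

about 1635 cases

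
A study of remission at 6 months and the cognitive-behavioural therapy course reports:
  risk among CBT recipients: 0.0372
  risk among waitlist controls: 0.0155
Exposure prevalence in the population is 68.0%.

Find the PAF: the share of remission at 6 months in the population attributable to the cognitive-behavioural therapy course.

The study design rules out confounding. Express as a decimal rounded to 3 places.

Let p₁ = 0.0372, p₀ = 0.0155.
Overall risk P(Y=1) = π·p₁ + (1−π)·p₀ = 0.68×0.0372 + 0.32×0.0155 = 0.030256.
Under exogeneity, PAF = [P(Y=1) − p₀] / P(Y=1).
PAF = (0.030256 − 0.0155) / 0.030256 ≈ 0.4877

PAF ≈ 0.488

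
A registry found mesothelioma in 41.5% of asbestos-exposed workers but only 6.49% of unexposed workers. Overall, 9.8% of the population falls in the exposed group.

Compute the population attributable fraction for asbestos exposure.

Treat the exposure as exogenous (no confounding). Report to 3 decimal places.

p₁ = 0.415, p₀ = 0.0649.
Overall risk P(Y=1) = π·p₁ + (1−π)·p₀ = 0.098×0.415 + 0.902×0.0649 = 0.09921.
Under exogeneity, PAF = [P(Y=1) − p₀] / P(Y=1).
PAF = (0.09921 − 0.0649) / 0.09921 ≈ 0.3458

PAF ≈ 0.346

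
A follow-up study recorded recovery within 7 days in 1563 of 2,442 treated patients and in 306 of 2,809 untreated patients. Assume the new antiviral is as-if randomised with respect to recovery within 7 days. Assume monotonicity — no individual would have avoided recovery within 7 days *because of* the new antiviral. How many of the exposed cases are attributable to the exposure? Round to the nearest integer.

p₁ = P(outcome | exposed) = 1563/2442 = 0.64005
p₀ = P(outcome | unexposed) = 306/2809 = 0.10894
PN = (p₁ − p₀)/p₁ = (0.64005 − 0.10894) / 0.64005 ≈ 0.82980.
Attributable cases ≈ PN × (exposed cases) = 0.82980 × 1563 ≈ 1296.98.

about 1297 cases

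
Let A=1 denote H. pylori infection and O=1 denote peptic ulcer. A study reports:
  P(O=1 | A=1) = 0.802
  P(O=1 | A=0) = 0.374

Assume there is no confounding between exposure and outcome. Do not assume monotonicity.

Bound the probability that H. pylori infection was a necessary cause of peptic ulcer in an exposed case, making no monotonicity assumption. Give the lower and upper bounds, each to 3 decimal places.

Let p₁ = 0.802, p₀ = 0.374.
Under exogeneity alone the bounds on PN are max{0,(p₁−p₀)/p₁} ≤ PN ≤ min{1,(1−p₀)/p₁}.
  lower = (p₁ − p₀)/p₁ = 0.428 / 0.802 ≈ 0.5337
  upper = min{1, (1 − p₀)/p₁} = 0.626 / 0.802 ≈ 0.7805

0.534 ≤ PN ≤ 0.781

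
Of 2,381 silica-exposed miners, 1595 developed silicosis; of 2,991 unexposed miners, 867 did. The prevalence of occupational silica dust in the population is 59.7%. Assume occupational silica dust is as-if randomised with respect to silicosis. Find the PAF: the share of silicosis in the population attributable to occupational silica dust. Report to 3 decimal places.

PAF ≈ 0.439

p₁ = P(outcome | exposed) = 1595/2381 = 0.66989
p₀ = P(outcome | unexposed) = 867/2991 = 0.28987
Overall risk P(Y=1) = π·p₁ + (1−π)·p₀ = 0.597×0.66989 + 0.403×0.28987 = 0.51674.
Under exogeneity, PAF = [P(Y=1) − p₀] / P(Y=1).
PAF = (0.51674 − 0.28987) / 0.51674 ≈ 0.4390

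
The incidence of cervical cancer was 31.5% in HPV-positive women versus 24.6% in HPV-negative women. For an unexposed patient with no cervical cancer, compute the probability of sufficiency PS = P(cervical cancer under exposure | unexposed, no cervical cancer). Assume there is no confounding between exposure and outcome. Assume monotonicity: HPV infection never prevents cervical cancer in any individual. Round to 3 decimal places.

p₁ = 0.315, p₀ = 0.246.
Under exogeneity and monotonicity, PS = (p₁ − p₀) / (1 − p₀).
PS = (0.315 − 0.246) / (1 − 0.246) = 0.069 / 0.754 ≈ 0.0915

PS ≈ 0.092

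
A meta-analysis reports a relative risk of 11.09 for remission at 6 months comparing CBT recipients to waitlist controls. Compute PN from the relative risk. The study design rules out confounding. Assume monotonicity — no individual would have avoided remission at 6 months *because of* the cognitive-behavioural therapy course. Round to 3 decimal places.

PN ≈ 0.910

Under exogeneity and monotonicity, PN = (RR − 1) / RR = 1 − 1/RR.
PN = (11.09 − 1) / 11.09 = 10.09 / 11.09 ≈ 0.9098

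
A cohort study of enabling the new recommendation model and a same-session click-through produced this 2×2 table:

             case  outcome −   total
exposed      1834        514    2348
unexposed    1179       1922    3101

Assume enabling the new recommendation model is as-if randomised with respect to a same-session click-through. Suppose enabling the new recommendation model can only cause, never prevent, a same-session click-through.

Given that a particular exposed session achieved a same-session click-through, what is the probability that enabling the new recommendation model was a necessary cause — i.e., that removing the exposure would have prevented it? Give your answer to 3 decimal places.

PN ≈ 0.513

p₁ = P(outcome | exposed) = 1834/2348 = 0.78109
p₀ = P(outcome | unexposed) = 1179/3101 = 0.3802
Under exogeneity and monotonicity, PN = (p₁ − p₀) / p₁.
PN = (0.78109 − 0.3802) / 0.78109 = 0.40089 / 0.78109 ≈ 0.5132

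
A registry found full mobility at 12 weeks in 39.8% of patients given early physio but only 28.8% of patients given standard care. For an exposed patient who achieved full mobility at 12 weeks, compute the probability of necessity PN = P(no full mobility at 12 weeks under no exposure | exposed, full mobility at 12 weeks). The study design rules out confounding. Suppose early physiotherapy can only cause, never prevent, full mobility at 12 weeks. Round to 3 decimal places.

p₁ = 0.398, p₀ = 0.288.
Under exogeneity and monotonicity, PN = (p₁ − p₀) / p₁.
PN = (0.398 − 0.288) / 0.398 = 0.11 / 0.398 ≈ 0.2764

PN ≈ 0.276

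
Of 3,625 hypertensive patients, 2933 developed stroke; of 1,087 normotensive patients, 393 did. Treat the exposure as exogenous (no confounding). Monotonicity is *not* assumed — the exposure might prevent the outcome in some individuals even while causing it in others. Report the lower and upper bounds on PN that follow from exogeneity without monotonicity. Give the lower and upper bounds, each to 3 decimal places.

p₁ = P(outcome | exposed) = 2933/3625 = 0.8091
p₀ = P(outcome | unexposed) = 393/1087 = 0.36155
Under exogeneity alone the bounds on PN are max{0,(p₁−p₀)/p₁} ≤ PN ≤ min{1,(1−p₀)/p₁}.
  lower = (p₁ − p₀)/p₁ = 0.44756 / 0.8091 ≈ 0.5532
  upper = min{1, (1 − p₀)/p₁} = 0.63845 / 0.8091 ≈ 0.7891

0.553 ≤ PN ≤ 0.789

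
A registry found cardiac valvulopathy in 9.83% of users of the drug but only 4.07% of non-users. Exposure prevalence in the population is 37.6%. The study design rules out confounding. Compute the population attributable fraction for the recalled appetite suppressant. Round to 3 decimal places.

p₁ = 0.0983, p₀ = 0.0407.
Overall risk P(Y=1) = π·p₁ + (1−π)·p₀ = 0.376×0.0983 + 0.624×0.0407 = 0.062358.
Under exogeneity, PAF = [P(Y=1) − p₀] / P(Y=1).
PAF = (0.062358 − 0.0407) / 0.062358 ≈ 0.3473

PAF ≈ 0.347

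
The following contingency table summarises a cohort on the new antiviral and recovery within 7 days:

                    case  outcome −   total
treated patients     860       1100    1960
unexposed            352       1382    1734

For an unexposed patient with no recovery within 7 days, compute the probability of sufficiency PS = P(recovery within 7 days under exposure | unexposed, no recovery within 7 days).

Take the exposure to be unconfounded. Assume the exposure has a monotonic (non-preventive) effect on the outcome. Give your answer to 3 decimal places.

p₁ = P(outcome | exposed) = 860/1960 = 0.43878
p₀ = P(outcome | unexposed) = 352/1734 = 0.203
Under exogeneity and monotonicity, PS = (p₁ − p₀)/(1 − p₀).
PS = (0.43878 − 0.203) / 0.797 ≈ 0.2958

PS ≈ 0.296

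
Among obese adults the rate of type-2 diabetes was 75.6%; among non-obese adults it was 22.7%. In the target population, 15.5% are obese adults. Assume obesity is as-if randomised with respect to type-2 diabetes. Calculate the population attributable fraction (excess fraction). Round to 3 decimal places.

p₁ = 0.756, p₀ = 0.227.
Overall risk P(Y=1) = π·p₁ + (1−π)·p₀ = 0.155×0.756 + 0.845×0.227 = 0.30899.
Under exogeneity, PAF = [P(Y=1) − p₀] / P(Y=1).
PAF = (0.30899 − 0.227) / 0.30899 ≈ 0.2654

PAF ≈ 0.265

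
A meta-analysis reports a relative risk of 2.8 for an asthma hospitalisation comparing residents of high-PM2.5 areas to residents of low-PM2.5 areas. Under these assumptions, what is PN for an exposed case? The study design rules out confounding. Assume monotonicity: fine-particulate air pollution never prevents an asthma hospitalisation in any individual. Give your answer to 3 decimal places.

Under exogeneity and monotonicity, PN = (RR − 1) / RR = 1 − 1/RR.
PN = (2.8 − 1) / 2.8 = 1.8 / 2.8 ≈ 0.6429

PN ≈ 0.643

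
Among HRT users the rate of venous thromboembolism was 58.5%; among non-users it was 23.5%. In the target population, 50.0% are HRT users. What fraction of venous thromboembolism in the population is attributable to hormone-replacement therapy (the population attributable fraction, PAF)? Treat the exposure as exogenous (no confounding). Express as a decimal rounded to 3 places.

PAF ≈ 0.427

p₁ = 0.585, p₀ = 0.235.
Overall risk P(Y=1) = π·p₁ + (1−π)·p₀ = 0.5×0.585 + 0.5×0.235 = 0.41.
Under exogeneity, PAF = [P(Y=1) − p₀] / P(Y=1).
PAF = (0.41 − 0.235) / 0.41 ≈ 0.4268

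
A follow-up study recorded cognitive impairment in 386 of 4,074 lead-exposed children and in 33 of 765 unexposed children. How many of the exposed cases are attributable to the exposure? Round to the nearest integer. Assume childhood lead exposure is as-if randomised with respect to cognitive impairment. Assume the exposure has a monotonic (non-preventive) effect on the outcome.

p₁ = P(outcome | exposed) = 386/4074 = 0.094747
p₀ = P(outcome | unexposed) = 33/765 = 0.043137
PN = (p₁ − p₀)/p₁ = (0.094747 − 0.043137) / 0.094747 ≈ 0.54471.
Attributable cases ≈ PN × (exposed cases) = 0.54471 × 386 ≈ 210.26.

about 210 cases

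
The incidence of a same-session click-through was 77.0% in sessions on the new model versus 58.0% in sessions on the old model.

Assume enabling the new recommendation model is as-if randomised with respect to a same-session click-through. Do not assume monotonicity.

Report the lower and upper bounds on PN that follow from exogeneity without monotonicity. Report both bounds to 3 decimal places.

p₁ = 0.77, p₀ = 0.58.
Under exogeneity alone the bounds on PN are max{0,(p₁−p₀)/p₁} ≤ PN ≤ min{1,(1−p₀)/p₁}.
  lower = (p₁ − p₀)/p₁ = 0.19 / 0.77 ≈ 0.2468
  upper = min{1, (1 − p₀)/p₁} = 0.42 / 0.77 ≈ 0.5455

0.247 ≤ PN ≤ 0.545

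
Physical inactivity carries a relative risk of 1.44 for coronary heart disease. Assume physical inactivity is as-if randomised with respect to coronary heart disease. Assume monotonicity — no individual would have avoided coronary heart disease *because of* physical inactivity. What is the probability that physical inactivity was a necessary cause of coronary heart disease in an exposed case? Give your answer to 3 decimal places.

PN ≈ 0.306

Under exogeneity and monotonicity, PN = (RR − 1) / RR = 1 − 1/RR.
PN = (1.44 − 1) / 1.44 = 0.44 / 1.44 ≈ 0.3056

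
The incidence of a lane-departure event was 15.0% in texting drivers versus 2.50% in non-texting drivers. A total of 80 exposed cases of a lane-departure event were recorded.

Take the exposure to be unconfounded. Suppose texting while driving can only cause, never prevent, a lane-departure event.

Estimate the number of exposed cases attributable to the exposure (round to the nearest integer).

p₁ = 0.15, p₀ = 0.025.
PN = (p₁ − p₀)/p₁ = (0.15 − 0.025) / 0.15 ≈ 0.83333.
Attributable cases ≈ PN × (exposed cases) = 0.83333 × 80 ≈ 66.67.

about 67 cases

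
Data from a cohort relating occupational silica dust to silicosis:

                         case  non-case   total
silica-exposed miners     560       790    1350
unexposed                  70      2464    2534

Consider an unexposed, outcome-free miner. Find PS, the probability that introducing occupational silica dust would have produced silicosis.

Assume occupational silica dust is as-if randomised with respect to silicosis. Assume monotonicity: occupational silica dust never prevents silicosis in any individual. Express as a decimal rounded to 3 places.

PS ≈ 0.398

p₁ = P(outcome | exposed) = 560/1350 = 0.41481
p₀ = P(outcome | unexposed) = 70/2534 = 0.027624
Under exogeneity and monotonicity, PS = (p₁ − p₀) / (1 − p₀).
PS = (0.41481 − 0.027624) / (1 − 0.027624) = 0.38719 / 0.97238 ≈ 0.3982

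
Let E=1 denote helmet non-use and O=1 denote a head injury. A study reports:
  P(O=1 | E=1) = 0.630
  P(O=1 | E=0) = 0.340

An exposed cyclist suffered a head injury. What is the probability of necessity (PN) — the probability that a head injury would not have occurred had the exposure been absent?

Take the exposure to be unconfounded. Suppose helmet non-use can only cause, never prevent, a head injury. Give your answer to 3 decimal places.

PN ≈ 0.460

Let p₁ = 0.63, p₀ = 0.34.
Under exogeneity and monotonicity, PN = (p₁ − p₀) / p₁.
PN = (0.63 − 0.34) / 0.63 = 0.29 / 0.63 ≈ 0.4603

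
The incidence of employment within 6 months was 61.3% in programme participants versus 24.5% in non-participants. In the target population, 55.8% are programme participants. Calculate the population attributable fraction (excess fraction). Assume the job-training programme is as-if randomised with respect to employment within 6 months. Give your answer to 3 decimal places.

PAF ≈ 0.456

p₁ = 0.613, p₀ = 0.245.
Overall risk P(Y=1) = π·p₁ + (1−π)·p₀ = 0.558×0.613 + 0.442×0.245 = 0.45034.
Under exogeneity, PAF = [P(Y=1) − p₀] / P(Y=1).
PAF = (0.45034 − 0.245) / 0.45034 ≈ 0.4560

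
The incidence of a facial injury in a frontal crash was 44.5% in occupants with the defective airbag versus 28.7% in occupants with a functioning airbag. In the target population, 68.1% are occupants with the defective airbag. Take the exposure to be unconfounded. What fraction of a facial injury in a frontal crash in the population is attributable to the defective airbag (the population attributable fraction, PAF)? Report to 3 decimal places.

p₁ = 0.445, p₀ = 0.287.
Overall risk P(Y=1) = π·p₁ + (1−π)·p₀ = 0.681×0.445 + 0.319×0.287 = 0.3946.
Under exogeneity, PAF = [P(Y=1) − p₀] / P(Y=1).
PAF = (0.3946 − 0.287) / 0.3946 ≈ 0.2727

PAF ≈ 0.273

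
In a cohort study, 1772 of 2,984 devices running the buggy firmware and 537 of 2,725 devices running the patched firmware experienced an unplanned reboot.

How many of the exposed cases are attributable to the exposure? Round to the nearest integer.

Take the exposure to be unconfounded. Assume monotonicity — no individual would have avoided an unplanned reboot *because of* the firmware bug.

about 1184 cases

p₁ = P(outcome | exposed) = 1772/2984 = 0.59383
p₀ = P(outcome | unexposed) = 537/2725 = 0.19706
PN = (p₁ − p₀)/p₁ = (0.59383 − 0.19706) / 0.59383 ≈ 0.66815.
Attributable cases ≈ PN × (exposed cases) = 0.66815 × 1772 ≈ 1183.96.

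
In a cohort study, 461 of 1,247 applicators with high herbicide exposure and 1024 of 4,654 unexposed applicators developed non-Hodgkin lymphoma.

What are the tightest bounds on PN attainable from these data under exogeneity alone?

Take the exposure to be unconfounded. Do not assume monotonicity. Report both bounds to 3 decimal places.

p₁ = P(outcome | exposed) = 461/1247 = 0.36969
p₀ = P(outcome | unexposed) = 1024/4654 = 0.22003
Under exogeneity alone the bounds on PN are max{0,(p₁−p₀)/p₁} ≤ PN ≤ min{1,(1−p₀)/p₁}.
  lower = (p₁ − p₀)/p₁ = 0.14966 / 0.36969 ≈ 0.4048
  upper = min{1, (1 − p₀)/p₁} = 0.77997 / 0.36969 ≈ 2.1098 → capped at 1

0.405 ≤ PN ≤ 1.000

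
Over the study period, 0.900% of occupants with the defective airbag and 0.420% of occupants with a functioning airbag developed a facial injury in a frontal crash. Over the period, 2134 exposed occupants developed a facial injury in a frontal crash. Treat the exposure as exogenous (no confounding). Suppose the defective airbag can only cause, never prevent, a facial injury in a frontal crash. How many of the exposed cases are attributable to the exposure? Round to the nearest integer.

about 1138 cases

p₁ = 0.009, p₀ = 0.0042.
PN = (p₁ − p₀)/p₁ = (0.009 − 0.0042) / 0.009 ≈ 0.53333.
Attributable cases ≈ PN × (exposed cases) = 0.53333 × 2134 ≈ 1138.13.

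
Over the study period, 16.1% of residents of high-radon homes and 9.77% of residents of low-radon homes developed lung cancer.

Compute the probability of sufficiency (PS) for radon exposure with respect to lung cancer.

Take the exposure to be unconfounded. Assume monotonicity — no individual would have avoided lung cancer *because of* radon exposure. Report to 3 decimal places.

PS ≈ 0.070

p₁ = 0.161, p₀ = 0.0977.
Under exogeneity and monotonicity, PS = (p₁ − p₀) / (1 − p₀).
PS = (0.161 − 0.0977) / (1 − 0.0977) = 0.0633 / 0.9023 ≈ 0.0702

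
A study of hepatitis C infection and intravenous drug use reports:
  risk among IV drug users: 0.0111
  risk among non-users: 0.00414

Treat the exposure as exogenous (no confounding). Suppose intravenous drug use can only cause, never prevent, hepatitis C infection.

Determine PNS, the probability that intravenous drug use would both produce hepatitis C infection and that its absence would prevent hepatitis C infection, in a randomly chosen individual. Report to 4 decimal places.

Let p₁ = 0.0111, p₀ = 0.00414.
Under exogeneity and monotonicity, PNS = p₁ − p₀.
PNS = 0.0111 − 0.00414 = 0.00696

PNS ≈ 0.0070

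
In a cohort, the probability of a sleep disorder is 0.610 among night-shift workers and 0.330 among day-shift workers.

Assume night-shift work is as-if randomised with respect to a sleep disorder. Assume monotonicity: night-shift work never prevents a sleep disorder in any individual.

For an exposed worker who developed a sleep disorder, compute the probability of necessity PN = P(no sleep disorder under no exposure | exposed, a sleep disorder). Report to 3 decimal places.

Let p₁ = 0.61, p₀ = 0.33.
Under exogeneity and monotonicity, PN = (p₁ − p₀) / p₁.
PN = (0.61 − 0.33) / 0.61 = 0.28 / 0.61 ≈ 0.4590

PN ≈ 0.459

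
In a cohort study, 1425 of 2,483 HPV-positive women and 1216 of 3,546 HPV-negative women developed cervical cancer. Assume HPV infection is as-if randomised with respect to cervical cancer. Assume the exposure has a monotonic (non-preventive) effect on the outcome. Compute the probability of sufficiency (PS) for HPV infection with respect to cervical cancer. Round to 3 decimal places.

p₁ = P(outcome | exposed) = 1425/2483 = 0.5739
p₀ = P(outcome | unexposed) = 1216/3546 = 0.34292
Under exogeneity and monotonicity, PS = (p₁ − p₀) / (1 − p₀).
PS = (0.5739 − 0.34292) / (1 − 0.34292) = 0.23098 / 0.65708 ≈ 0.3515

PS ≈ 0.352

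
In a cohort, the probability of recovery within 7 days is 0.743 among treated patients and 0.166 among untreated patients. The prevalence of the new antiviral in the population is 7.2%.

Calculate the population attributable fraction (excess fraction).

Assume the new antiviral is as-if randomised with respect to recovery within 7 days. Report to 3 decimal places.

PAF ≈ 0.200

Let p₁ = 0.743, p₀ = 0.166.
Overall risk P(Y=1) = π·p₁ + (1−π)·p₀ = 0.072×0.743 + 0.928×0.166 = 0.20754.
Under exogeneity, PAF = [P(Y=1) − p₀] / P(Y=1).
PAF = (0.20754 − 0.166) / 0.20754 ≈ 0.2002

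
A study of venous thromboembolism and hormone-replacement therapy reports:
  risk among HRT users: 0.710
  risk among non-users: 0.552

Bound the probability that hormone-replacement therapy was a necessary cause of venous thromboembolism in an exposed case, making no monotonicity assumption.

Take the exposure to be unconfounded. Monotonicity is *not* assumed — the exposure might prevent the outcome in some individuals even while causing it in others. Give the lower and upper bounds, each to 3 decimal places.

0.223 ≤ PN ≤ 0.631

Let p₁ = 0.71, p₀ = 0.552.
Under exogeneity alone the bounds on PN are max{0,(p₁−p₀)/p₁} ≤ PN ≤ min{1,(1−p₀)/p₁}.
  lower = (p₁ − p₀)/p₁ = 0.158 / 0.71 ≈ 0.2225
  upper = min{1, (1 − p₀)/p₁} = 0.448 / 0.71 ≈ 0.6310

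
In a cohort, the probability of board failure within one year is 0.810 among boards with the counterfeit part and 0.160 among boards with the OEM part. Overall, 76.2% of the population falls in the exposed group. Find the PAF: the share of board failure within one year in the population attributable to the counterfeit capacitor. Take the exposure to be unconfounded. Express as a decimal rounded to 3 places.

PAF ≈ 0.756

Let p₁ = 0.81, p₀ = 0.16.
Overall risk P(Y=1) = π·p₁ + (1−π)·p₀ = 0.762×0.81 + 0.238×0.16 = 0.6553.
Under exogeneity, PAF = [P(Y=1) − p₀] / P(Y=1).
PAF = (0.6553 − 0.16) / 0.6553 ≈ 0.7558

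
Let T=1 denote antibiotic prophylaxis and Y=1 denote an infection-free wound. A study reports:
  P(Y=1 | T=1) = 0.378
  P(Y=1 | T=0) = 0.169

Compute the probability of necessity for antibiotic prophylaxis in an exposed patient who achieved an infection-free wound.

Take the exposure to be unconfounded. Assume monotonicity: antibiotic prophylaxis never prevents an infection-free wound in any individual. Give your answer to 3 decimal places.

Let p₁ = 0.378, p₀ = 0.169.
Under exogeneity and monotonicity, PN = (p₁ − p₀) / p₁.
PN = (0.378 − 0.169) / 0.378 = 0.209 / 0.378 ≈ 0.5529

PN ≈ 0.553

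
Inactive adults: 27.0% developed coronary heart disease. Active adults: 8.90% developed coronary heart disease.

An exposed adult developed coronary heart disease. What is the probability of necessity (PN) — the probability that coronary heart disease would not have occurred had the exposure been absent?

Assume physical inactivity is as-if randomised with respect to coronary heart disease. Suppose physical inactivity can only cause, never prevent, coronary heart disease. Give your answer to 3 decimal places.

p₁ = 0.27, p₀ = 0.089.
Under exogeneity and monotonicity, PN = (p₁ − p₀) / p₁.
PN = (0.27 − 0.089) / 0.27 = 0.181 / 0.27 ≈ 0.6704

PN ≈ 0.670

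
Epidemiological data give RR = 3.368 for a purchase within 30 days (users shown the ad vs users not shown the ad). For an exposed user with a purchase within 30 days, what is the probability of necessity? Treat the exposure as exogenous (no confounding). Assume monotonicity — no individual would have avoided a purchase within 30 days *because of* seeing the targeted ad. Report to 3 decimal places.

Under exogeneity and monotonicity, PN = (RR − 1) / RR = 1 − 1/RR.
PN = (3.368 − 1) / 3.368 = 2.368 / 3.368 ≈ 0.7031

PN ≈ 0.703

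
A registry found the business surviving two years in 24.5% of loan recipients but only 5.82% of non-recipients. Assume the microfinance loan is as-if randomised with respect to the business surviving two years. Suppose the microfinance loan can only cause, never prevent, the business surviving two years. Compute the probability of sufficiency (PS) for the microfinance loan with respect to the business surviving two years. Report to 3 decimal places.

PS ≈ 0.198

p₁ = 0.245, p₀ = 0.0582.
Under exogeneity and monotonicity, PS = (p₁ − p₀) / (1 − p₀).
PS = (0.245 − 0.0582) / (1 − 0.0582) = 0.1868 / 0.9418 ≈ 0.1983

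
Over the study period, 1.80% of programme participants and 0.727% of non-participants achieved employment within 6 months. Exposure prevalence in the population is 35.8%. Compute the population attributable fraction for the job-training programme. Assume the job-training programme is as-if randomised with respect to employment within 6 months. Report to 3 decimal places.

PAF ≈ 0.346

p₁ = 0.018, p₀ = 0.00727.
Overall risk P(Y=1) = π·p₁ + (1−π)·p₀ = 0.358×0.018 + 0.642×0.00727 = 0.011111.
Under exogeneity, PAF = [P(Y=1) − p₀] / P(Y=1).
PAF = (0.011111 − 0.00727) / 0.011111 ≈ 0.3457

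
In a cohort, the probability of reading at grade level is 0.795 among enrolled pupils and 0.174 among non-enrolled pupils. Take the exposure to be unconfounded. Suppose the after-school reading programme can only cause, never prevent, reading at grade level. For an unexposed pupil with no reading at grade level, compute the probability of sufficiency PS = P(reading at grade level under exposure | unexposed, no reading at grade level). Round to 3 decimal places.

Let p₁ = 0.795, p₀ = 0.174.
Under exogeneity and monotonicity, PS = (p₁ − p₀) / (1 − p₀).
PS = (0.795 − 0.174) / (1 − 0.174) = 0.621 / 0.826 ≈ 0.7518

PS ≈ 0.752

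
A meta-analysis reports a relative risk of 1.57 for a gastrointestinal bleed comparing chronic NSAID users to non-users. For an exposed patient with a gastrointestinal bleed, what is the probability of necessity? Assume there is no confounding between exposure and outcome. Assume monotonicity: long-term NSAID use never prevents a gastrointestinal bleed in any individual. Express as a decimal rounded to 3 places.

Under exogeneity and monotonicity, PN = (RR − 1) / RR = 1 − 1/RR.
PN = (1.57 − 1) / 1.57 = 0.57 / 1.57 ≈ 0.3631

PN ≈ 0.363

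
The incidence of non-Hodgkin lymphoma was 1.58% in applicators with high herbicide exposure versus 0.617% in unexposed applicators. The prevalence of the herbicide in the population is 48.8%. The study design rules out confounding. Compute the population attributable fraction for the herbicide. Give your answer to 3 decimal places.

PAF ≈ 0.432

p₁ = 0.0158, p₀ = 0.00617.
Overall risk P(Y=1) = π·p₁ + (1−π)·p₀ = 0.488×0.0158 + 0.512×0.00617 = 0.010869.
Under exogeneity, PAF = [P(Y=1) − p₀] / P(Y=1).
PAF = (0.010869 − 0.00617) / 0.010869 ≈ 0.4324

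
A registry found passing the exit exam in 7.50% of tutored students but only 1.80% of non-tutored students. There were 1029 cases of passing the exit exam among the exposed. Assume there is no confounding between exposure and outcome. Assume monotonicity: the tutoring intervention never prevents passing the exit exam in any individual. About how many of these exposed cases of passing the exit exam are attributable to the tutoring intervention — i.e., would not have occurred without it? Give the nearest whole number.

p₁ = 0.075, p₀ = 0.018.
PN = (p₁ − p₀)/p₁ = (0.075 − 0.018) / 0.075 ≈ 0.76000.
Attributable cases ≈ PN × (exposed cases) = 0.76000 × 1029 ≈ 782.04.

about 782 cases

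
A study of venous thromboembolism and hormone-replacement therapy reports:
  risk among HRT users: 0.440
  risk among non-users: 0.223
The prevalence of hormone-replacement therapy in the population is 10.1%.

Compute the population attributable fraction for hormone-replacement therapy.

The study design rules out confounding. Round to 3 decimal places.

Let p₁ = 0.44, p₀ = 0.223.
Overall risk P(Y=1) = π·p₁ + (1−π)·p₀ = 0.101×0.44 + 0.899×0.223 = 0.24492.
Under exogeneity, PAF = [P(Y=1) − p₀] / P(Y=1).
PAF = (0.24492 − 0.223) / 0.24492 ≈ 0.0895

PAF ≈ 0.089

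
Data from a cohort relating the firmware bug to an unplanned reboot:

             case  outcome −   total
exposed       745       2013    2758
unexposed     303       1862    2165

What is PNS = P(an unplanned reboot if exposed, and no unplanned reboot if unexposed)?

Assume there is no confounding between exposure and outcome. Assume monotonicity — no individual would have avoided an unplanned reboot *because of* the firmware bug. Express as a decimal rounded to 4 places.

PNS ≈ 0.1302

p₁ = P(outcome | exposed) = 745/2758 = 0.27012
p₀ = P(outcome | unexposed) = 303/2165 = 0.13995
Under exogeneity and monotonicity, PNS = p₁ − p₀.
PNS = 0.27012 − 0.13995 = 0.13017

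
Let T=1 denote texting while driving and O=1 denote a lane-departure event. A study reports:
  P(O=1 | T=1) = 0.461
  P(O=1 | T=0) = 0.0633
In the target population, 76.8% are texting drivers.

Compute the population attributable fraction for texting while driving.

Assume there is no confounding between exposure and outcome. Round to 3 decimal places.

Let p₁ = 0.461, p₀ = 0.0633.
Overall risk P(Y=1) = π·p₁ + (1−π)·p₀ = 0.768×0.461 + 0.232×0.0633 = 0.36873.
Under exogeneity, PAF = [P(Y=1) − p₀] / P(Y=1).
PAF = (0.36873 − 0.0633) / 0.36873 ≈ 0.8283

PAF ≈ 0.828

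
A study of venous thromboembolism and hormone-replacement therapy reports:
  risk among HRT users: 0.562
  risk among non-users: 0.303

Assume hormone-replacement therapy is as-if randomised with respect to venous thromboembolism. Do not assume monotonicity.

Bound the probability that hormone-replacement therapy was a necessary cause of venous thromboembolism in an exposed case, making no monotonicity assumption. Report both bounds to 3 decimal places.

Let p₁ = 0.562, p₀ = 0.303.
Under exogeneity alone the bounds on PN are max{0,(p₁−p₀)/p₁} ≤ PN ≤ min{1,(1−p₀)/p₁}.
  lower = (p₁ − p₀)/p₁ = 0.259 / 0.562 ≈ 0.4609
  upper = min{1, (1 − p₀)/p₁} = 0.697 / 0.562 ≈ 1.2402 → capped at 1

0.461 ≤ PN ≤ 1.000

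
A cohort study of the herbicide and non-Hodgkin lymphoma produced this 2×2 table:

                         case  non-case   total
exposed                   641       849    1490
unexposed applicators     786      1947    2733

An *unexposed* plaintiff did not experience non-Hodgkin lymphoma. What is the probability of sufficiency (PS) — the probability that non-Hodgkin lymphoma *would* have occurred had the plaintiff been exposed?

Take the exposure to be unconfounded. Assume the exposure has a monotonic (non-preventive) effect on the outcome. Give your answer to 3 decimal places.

p₁ = P(outcome | exposed) = 641/1490 = 0.4302
p₀ = P(outcome | unexposed) = 786/2733 = 0.2876
Under exogeneity and monotonicity, PS = (p₁ − p₀)/(1 − p₀).
PS = (0.4302 − 0.2876) / 0.7124 ≈ 0.2002

PS ≈ 0.200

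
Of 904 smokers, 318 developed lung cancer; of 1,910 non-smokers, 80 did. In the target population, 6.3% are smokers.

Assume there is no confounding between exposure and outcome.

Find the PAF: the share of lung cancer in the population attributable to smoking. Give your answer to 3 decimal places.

PAF ≈ 0.318

p₁ = P(outcome | exposed) = 318/904 = 0.35177
p₀ = P(outcome | unexposed) = 80/1910 = 0.041885
Overall risk P(Y=1) = π·p₁ + (1−π)·p₀ = 0.063×0.35177 + 0.937×0.041885 = 0.061408.
Under exogeneity, PAF = [P(Y=1) − p₀] / P(Y=1).
PAF = (0.061408 − 0.041885) / 0.061408 ≈ 0.3179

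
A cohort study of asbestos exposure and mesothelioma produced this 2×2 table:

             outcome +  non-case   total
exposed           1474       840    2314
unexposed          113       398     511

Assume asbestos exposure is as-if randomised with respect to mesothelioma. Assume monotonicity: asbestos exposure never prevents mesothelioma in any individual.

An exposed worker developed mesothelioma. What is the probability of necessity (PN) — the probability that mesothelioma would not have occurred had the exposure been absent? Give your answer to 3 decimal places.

p₁ = P(outcome | exposed) = 1474/2314 = 0.63699
p₀ = P(outcome | unexposed) = 113/511 = 0.22114
Under exogeneity and monotonicity, PN = (p₁ − p₀) / p₁.
PN = (0.63699 − 0.22114) / 0.63699 = 0.41586 / 0.63699 ≈ 0.6528

PN ≈ 0.653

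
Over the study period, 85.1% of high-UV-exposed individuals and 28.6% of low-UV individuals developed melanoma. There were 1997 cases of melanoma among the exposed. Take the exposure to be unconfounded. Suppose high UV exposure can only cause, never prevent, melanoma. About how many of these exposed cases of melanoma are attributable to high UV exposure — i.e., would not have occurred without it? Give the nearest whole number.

about 1326 cases

p₁ = 0.851, p₀ = 0.286.
PN = (p₁ − p₀)/p₁ = (0.851 − 0.286) / 0.851 ≈ 0.66392.
Attributable cases ≈ PN × (exposed cases) = 0.66392 × 1997 ≈ 1325.86.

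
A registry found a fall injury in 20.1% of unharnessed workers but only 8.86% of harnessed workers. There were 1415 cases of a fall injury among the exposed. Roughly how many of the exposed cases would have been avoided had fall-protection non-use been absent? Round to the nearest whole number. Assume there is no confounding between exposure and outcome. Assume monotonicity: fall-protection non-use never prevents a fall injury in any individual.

p₁ = 0.201, p₀ = 0.0886.
PN = (p₁ − p₀)/p₁ = (0.201 − 0.0886) / 0.201 ≈ 0.55920.
Attributable cases ≈ PN × (exposed cases) = 0.55920 × 1415 ≈ 791.27.

about 791 cases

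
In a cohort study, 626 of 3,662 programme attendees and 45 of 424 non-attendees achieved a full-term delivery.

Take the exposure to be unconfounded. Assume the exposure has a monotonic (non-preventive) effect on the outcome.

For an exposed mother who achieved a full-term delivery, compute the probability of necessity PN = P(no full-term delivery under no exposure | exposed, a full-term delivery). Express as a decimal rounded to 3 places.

PN ≈ 0.379

p₁ = P(outcome | exposed) = 626/3662 = 0.17094
p₀ = P(outcome | unexposed) = 45/424 = 0.10613
Under exogeneity and monotonicity, PN = (p₁ − p₀) / p₁.
PN = (0.17094 − 0.10613) / 0.17094 = 0.064813 / 0.17094 ≈ 0.3791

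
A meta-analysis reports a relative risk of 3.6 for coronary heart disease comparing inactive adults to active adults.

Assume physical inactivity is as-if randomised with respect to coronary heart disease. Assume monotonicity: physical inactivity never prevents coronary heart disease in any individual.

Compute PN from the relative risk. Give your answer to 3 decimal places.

Under exogeneity and monotonicity, PN = (RR − 1) / RR = 1 − 1/RR.
PN = (3.6 − 1) / 3.6 = 2.6 / 3.6 ≈ 0.7222

PN ≈ 0.722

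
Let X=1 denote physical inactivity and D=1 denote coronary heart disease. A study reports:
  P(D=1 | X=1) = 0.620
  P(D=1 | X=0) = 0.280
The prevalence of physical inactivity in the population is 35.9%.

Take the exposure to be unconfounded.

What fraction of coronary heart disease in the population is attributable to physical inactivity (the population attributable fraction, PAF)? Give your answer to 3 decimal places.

Let p₁ = 0.62, p₀ = 0.28.
Overall risk P(Y=1) = π·p₁ + (1−π)·p₀ = 0.359×0.62 + 0.641×0.28 = 0.40206.
Under exogeneity, PAF = [P(Y=1) − p₀] / P(Y=1).
PAF = (0.40206 − 0.28) / 0.40206 ≈ 0.3036

PAF ≈ 0.304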